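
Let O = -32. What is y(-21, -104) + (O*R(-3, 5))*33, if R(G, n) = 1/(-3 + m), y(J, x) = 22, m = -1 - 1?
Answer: 1166/5 ≈ 233.20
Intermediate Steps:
m = -2
R(G, n) = -⅕ (R(G, n) = 1/(-3 - 2) = 1/(-5) = -⅕)
y(-21, -104) + (O*R(-3, 5))*33 = 22 - 32*(-⅕)*33 = 22 + (32/5)*33 = 22 + 1056/5 = 1166/5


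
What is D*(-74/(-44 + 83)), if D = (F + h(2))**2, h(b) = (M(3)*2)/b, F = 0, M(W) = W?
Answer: -222/13 ≈ -17.077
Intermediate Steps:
h(b) = 6/b (h(b) = (3*2)/b = 6/b)
D = 9 (D = (0 + 6/2)**2 = (0 + 6*(1/2))**2 = (0 + 3)**2 = 3**2 = 9)
D*(-74/(-44 + 83)) = 9*(-74/(-44 + 83)) = 9*(-74/39) = -222/13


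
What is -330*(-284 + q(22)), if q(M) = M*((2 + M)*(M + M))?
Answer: -7572840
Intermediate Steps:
q(M) = 2*M**2*(2 + M) (q(M) = M*((2 + M)*(2*M)) = M*(2*M*(2 + M)) = 2*M**2*(2 + M))
-330*(-284 + q(22)) = -330*(-284 + 2*22**2*(2 + 22)) = -330*(-284 + 2*484*24) = -330*(-284 + 23232) = -330*22948 = -7572840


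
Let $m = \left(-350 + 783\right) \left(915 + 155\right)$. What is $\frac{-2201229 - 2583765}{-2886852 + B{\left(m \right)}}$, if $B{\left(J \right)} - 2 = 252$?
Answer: $\frac{2392497}{1443299} \approx 1.6577$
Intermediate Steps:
$m = 463310$ ($m = 433 \cdot 1070 = 463310$)
$B{\left(J \right)} = 254$ ($B{\left(J \right)} = 2 + 252 = 254$)
$\frac{-2201229 - 2583765}{-2886852 + B{\left(m \right)}} = \frac{-2201229 - 2583765}{-2886852 + 254} = - \frac{4784994}{-2886598} = \left(-4784994\right) \left(- \frac{1}{2886598}\right) = \frac{2392497}{1443299}$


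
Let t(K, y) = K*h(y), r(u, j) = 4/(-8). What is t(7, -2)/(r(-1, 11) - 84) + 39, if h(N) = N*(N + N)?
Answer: 6479/169 ≈ 38.337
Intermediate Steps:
r(u, j) = -1/2 (r(u, j) = 4*(-1/8) = -1/2)
h(N) = 2*N**2 (h(N) = N*(2*N) = 2*N**2)
t(K, y) = 2*K*y**2 (t(K, y) = K*(2*y**2) = 2*K*y**2)
t(7, -2)/(r(-1, 11) - 84) + 39 = (2*7*(-2)**2)/(-1/2 - 84) + 39 = (2*7*4)/(-169/2) + 39 = -2/169*56 + 39 = -112/169 + 39 = 6479/169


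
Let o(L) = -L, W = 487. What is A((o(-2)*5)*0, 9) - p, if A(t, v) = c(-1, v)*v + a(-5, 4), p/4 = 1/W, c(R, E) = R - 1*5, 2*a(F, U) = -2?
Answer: -26789/487 ≈ -55.008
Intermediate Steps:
a(F, U) = -1 (a(F, U) = (½)*(-2) = -1)
c(R, E) = -5 + R (c(R, E) = R - 5 = -5 + R)
p = 4/487 ≈ 0.0082135
A(t, v) = -1 - 6*v (A(t, v) = (-5 - 1)*v - 1 = -6*v - 1 = -1 - 6*v)
A((o(-2)*5)*0, 9) - p = (-1 - 6*9) - 1*4/487 = (-1 - 54) - 4/487 = -55 - 4/487 = -26789/487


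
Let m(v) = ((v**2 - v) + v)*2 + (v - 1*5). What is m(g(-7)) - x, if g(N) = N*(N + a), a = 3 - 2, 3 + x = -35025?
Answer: 38593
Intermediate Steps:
x = -35028 (x = -3 - 35025 = -35028)
a = 1
g(N) = N*(1 + N) (g(N) = N*(N + 1) = N*(1 + N))
m(v) = -5 + v + 2*v**2 (m(v) = v**2*2 + (v - 5) = 2*v**2 + (-5 + v) = -5 + v + 2*v**2)
m(g(-7)) - x = (-5 - 7*(1 - 7) + 2*(-7*(1 - 7))**2) - 1*(-35028) = (-5 - 7*(-6) + 2*(-7*(-6))**2) + 35028 = (-5 + 42 + 2*42**2) + 35028 = (-5 + 42 + 2*1764) + 35028 = (-5 + 42 + 3528) + 35028 = 3565 + 35028 = 38593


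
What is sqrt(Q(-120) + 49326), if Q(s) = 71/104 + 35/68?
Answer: sqrt(38547034370)/884 ≈ 222.10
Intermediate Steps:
Q(s) = 2117/1768 (Q(s) = 71*(1/104) + 35*(1/68) = 71/104 + 35/68 = 2117/1768)
sqrt(Q(-120) + 49326) = sqrt(2117/1768 + 49326) = sqrt(87210485/1768) = sqrt(38547034370)/884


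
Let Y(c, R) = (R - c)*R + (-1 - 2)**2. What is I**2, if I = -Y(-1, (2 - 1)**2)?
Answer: 121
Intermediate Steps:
Y(c, R) = 9 + R*(R - c) (Y(c, R) = R*(R - c) + (-3)**2 = R*(R - c) + 9 = 9 + R*(R - c))
I = -11 (I = -(9 + ((2 - 1)**2)**2 - 1*(2 - 1)**2*(-1)) = -(9 + (1**2)**2 - 1*1**2*(-1)) = -(9 + 1**2 - 1*1*(-1)) = -(9 + 1 + 1) = -1*11 = -11)
I**2 = (-11)**2 = 121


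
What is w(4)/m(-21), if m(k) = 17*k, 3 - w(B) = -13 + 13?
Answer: -1/119 ≈ -0.0084034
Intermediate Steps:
w(B) = 3 (w(B) = 3 - (-13 + 13) = 3 - 1*0 = 3 + 0 = 3)
w(4)/m(-21) = 3/((17*(-21))) = 3/(-357) = 3*(-1/357) = -1/119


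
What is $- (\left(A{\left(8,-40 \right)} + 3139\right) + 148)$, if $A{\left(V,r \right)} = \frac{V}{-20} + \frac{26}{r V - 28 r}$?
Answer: $- \frac{1314653}{400} \approx -3286.6$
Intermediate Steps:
$A{\left(V,r \right)} = \frac{26}{- 28 r + V r} - \frac{V}{20}$ ($A{\left(V,r \right)} = V \left(- \frac{1}{20}\right) + \frac{26}{V r - 28 r} = - \frac{V}{20} + \frac{26}{- 28 r + V r} = \frac{26}{- 28 r + V r} - \frac{V}{20}$)
$- (\left(A{\left(8,-40 \right)} + 3139\right) + 148) = - (\left(\frac{520 - - 40 \cdot 8^{2} + 28 \cdot 8 \left(-40\right)}{20 \left(-40\right) \left(-28 + 8\right)} + 3139\right) + 148) = - (\left(\frac{1}{20} \left(- \frac{1}{40}\right) \frac{1}{-20} \left(520 - \left(-40\right) 64 - 8960\right) + 3139\right) + 148) = - (\left(\frac{1}{20} \left(- \frac{1}{40}\right) \left(- \frac{1}{20}\right) \left(520 + 2560 - 8960\right) + 3139\right) + 148) = - (\left(\frac{1}{20} \left(- \frac{1}{40}\right) \left(- \frac{1}{20}\right) \left(-5880\right) + 3139\right) + 148) = - (\left(- \frac{147}{400} + 3139\right) + 148) = - (\frac{1255453}{400} + 148) = \left(-1\right) \frac{1314653}{400} = - \frac{1314653}{400}$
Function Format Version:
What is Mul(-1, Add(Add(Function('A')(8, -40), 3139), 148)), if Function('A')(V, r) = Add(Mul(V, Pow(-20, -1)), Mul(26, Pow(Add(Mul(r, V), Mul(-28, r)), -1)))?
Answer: Rational(-1314653, 400) ≈ -3286.6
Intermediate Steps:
Function('A')(V, r) = Add(Mul(26, Pow(Add(Mul(-28, r), Mul(V, r)), -1)), Mul(Rational(-1, 20), V)) (Function('A')(V, r) = Add(Mul(V, Rational(-1, 20)), Mul(26, Pow(Add(Mul(V, r), Mul(-28, r)), -1))) = Add(Mul(Rational(-1, 20), V), Mul(26, Pow(Add(Mul(-28, r), Mul(V, r)), -1))) = Add(Mul(26, Pow(Add(Mul(-28, r), Mul(V, r)), -1)), Mul(Rational(-1, 20), V)))
Mul(-1, Add(Add(Function('A')(8, -40), 3139), 148)) = Mul(-1, Add(Add(Mul(Rational(1, 20), Pow(-40, -1), Pow(Add(-28, 8), -1), Add(520, Mul(-1, -40, Pow(8, 2)), Mul(28, 8, -40))), 3139), 148)) = Mul(-1, Add(Add(Mul(Rational(1, 20), Rational(-1, 40), Pow(-20, -1), Add(520, Mul(-1, -40, 64), -8960)), 3139), 148)) = Mul(-1, Add(Add(Mul(Rational(1, 20), Rational(-1, 40), Rational(-1, 20), Add(520, 2560, -8960)), 3139), 148)) = Mul(-1, Add(Add(Mul(Rational(1, 20), Rational(-1, 40), Rational(-1, 20), -5880), 3139), 148)) = Mul(-1, Add(Add(Rational(-147, 400), 3139), 148)) = Mul(-1, Add(Rational(1255453, 400), 148)) = Mul(-1, Rational(1314653, 400)) = Rational(-1314653, 400)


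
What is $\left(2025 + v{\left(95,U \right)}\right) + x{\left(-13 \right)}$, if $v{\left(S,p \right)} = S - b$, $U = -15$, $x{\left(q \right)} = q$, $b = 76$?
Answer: $2031$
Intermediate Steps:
$v{\left(S,p \right)} = -76 + S$ ($v{\left(S,p \right)} = S - 76 = -76 + S$)
$\left(2025 + v{\left(95,U \right)}\right) + x{\left(-13 \right)} = \left(2025 + \left(-76 + 95\right)\right) - 13 = \left(2025 + 19\right) - 13 = 2044 - 13 = 2031$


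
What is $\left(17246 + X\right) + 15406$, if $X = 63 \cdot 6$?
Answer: $33030$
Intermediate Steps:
$X = 378$
$\left(17246 + X\right) + 15406 = \left(17246 + 378\right) + 15406 = 17624 + 15406 = 33030$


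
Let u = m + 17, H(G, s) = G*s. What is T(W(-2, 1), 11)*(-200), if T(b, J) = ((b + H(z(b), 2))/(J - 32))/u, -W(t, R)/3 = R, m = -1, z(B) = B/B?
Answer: -25/42 ≈ -0.59524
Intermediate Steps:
z(B) = 1
u = 16 (u = -1 + 17 = 16)
W(t, R) = -3*R
T(b, J) = (2 + b)/(16*(-32 + J)) (T(b, J) = ((b + 1*2)/(J - 32))/16 = ((b + 2)/(-32 + J))*(1/16) = ((2 + b)/(-32 + J))*(1/16) = (2 + b)/(16*(-32 + J)))
T(W(-2, 1), 11)*(-200) = ((2 - 3*1)/(16*(-32 + 11)))*(-200) = ((1/16)*(2 - 3)/(-21))*(-200) = ((1/16)*(-1/21)*(-1))*(-200) = (1/336)*(-200) = -25/42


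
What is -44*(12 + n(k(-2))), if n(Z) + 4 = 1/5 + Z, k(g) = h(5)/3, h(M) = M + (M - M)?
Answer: -6512/15 ≈ -434.13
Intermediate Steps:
h(M) = M (h(M) = M + 0 = M)
k(g) = 5/3
n(Z) = -19/5 + Z (n(Z) = -4 + (1/5 + Z) = -19/5 + Z)
-44*(12 + n(k(-2))) = -44*(12 + (-19/5 + 5/3)) = -44*(12 - 32/15) = -44*148/15 = -6512/15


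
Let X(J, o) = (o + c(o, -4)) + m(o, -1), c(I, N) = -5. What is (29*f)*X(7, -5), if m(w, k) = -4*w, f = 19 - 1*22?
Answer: -870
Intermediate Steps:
f = -3 (f = 19 - 22 = -3)
X(J, o) = -5 - 3*o (X(J, o) = (o - 5) - 4*o = (-5 + o) - 4*o = -5 - 3*o)
(29*f)*X(7, -5) = (29*(-3))*(-5 - 3*(-5)) = -87*(-5 + 15) = -87*10 = -870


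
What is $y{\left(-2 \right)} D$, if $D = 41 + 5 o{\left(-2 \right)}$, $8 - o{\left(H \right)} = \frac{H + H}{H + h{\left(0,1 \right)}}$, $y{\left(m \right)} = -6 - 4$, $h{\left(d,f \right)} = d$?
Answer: $-710$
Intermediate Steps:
$y{\left(m \right)} = -10$ ($y{\left(m \right)} = -6 - 4 = -10$)
$o{\left(H \right)} = 6$ ($o{\left(H \right)} = 8 - \frac{H + H}{H + 0} = 8 - \frac{2 H}{H} = 8 - 2 = 6$)
$D = 71$ ($D = 41 + 5 \cdot 6 = 41 + 30 = 71$)
$y{\left(-2 \right)} D = \left(-10\right) 71 = -710$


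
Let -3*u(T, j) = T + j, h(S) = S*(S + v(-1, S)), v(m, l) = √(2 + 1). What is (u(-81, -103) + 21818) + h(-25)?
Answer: 67513/3 - 25*√3 ≈ 22461.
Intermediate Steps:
v(m, l) = √3
h(S) = S*(S + √3)
u(T, j) = -T/3 - j/3 (u(T, j) = -(T + j)/3 = -T/3 - j/3)
(u(-81, -103) + 21818) + h(-25) = ((-⅓*(-81) - ⅓*(-103)) + 21818) - 25*(-25 + √3) = ((27 + 103/3) + 21818) + (625 - 25*√3) = (184/3 + 21818) + (625 - 25*√3) = 65638/3 + (625 - 25*√3) = 67513/3 - 25*√3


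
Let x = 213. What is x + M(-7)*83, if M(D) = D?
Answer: -368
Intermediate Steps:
x + M(-7)*83 = 213 - 7*83 = 213 - 581 = -368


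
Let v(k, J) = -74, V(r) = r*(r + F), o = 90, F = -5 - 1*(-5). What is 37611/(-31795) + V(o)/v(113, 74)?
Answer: -130161357/1176415 ≈ -110.64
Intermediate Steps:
F = 0 (F = -5 + 5 = 0)
V(r) = r² (V(r) = r*(r + 0) = r*r = r²)
37611/(-31795) + V(o)/v(113, 74) = 37611/(-31795) + 90²/(-74) = 37611*(-1/31795) + 8100*(-1/74) = -37611/31795 - 4050/37 = -130161357/1176415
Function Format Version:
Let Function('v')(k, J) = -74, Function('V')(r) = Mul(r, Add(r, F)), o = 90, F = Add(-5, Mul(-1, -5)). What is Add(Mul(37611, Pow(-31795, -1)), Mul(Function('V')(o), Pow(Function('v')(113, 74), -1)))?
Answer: Rational(-130161357, 1176415) ≈ -110.64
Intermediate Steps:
F = 0 (F = Add(-5, 5) = 0)
Function('V')(r) = Pow(r, 2) (Function('V')(r) = Mul(r, Add(r, 0)) = Mul(r, r) = Pow(r, 2))
Add(Mul(37611, Pow(-31795, -1)), Mul(Function('V')(o), Pow(Function('v')(113, 74), -1))) = Add(Mul(37611, Pow(-31795, -1)), Mul(Pow(90, 2), Pow(-74, -1))) = Add(Mul(37611, Rational(-1, 31795)), Mul(8100, Rational(-1, 74))) = Add(Rational(-37611, 31795), Rational(-4050, 37)) = Rational(-130161357, 1176415)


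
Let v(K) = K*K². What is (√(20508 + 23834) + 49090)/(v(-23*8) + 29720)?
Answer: -24545/3099892 - √44342/6199784 ≈ -0.0079520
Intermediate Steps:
v(K) = K³
(√(20508 + 23834) + 49090)/(v(-23*8) + 29720) = (√(20508 + 23834) + 49090)/((-23*8)³ + 29720) = (√44342 + 49090)/((-184)³ + 29720) = (49090 + √44342)/(-6229504 + 29720) = (49090 + √44342)/(-6199784) = (49090 + √44342)*(-1/6199784) = -24545/3099892 - √44342/6199784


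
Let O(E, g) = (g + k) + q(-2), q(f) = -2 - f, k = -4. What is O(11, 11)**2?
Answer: 49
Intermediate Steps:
O(E, g) = -4 + g (O(E, g) = (g - 4) + (-2 - 1*(-2)) = (-4 + g) + (-2 + 2) = (-4 + g) + 0 = -4 + g)
O(11, 11)**2 = (-4 + 11)**2 = 7**2 = 49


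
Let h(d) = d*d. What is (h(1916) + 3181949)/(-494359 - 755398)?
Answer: -6853005/1249757 ≈ -5.4835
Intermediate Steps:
h(d) = d²
(h(1916) + 3181949)/(-494359 - 755398) = (1916² + 3181949)/(-494359 - 755398) = (3671056 + 3181949)/(-1249757) = 6853005*(-1/1249757) = -6853005/1249757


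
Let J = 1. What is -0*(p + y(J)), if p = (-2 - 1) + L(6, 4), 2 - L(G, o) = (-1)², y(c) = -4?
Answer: 0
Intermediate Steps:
L(G, o) = 1 (L(G, o) = 2 - 1*(-1)² = 2 - 1*1 = 2 - 1 = 1)
p = -2 (p = (-2 - 1) + 1 = -3 + 1 = -2)
-0*(p + y(J)) = -0*(-2 - 4) = -0*(-6) = -1*0 = 0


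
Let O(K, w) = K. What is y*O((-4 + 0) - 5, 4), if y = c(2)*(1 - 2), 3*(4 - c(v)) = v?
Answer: 30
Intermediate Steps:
c(v) = 4 - v/3
y = -10/3 (y = (4 - ⅓*2)*(1 - 2) = (4 - ⅔)*(-1) = (10/3)*(-1) = -10/3 ≈ -3.3333)
y*O((-4 + 0) - 5, 4) = -10*((-4 + 0) - 5)/3 = -10*(-4 - 5)/3 = -10/3*(-9) = 30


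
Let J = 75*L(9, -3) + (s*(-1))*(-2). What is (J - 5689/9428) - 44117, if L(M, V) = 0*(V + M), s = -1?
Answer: -415959621/9428 ≈ -44120.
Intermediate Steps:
L(M, V) = 0 (L(M, V) = 0*(M + V) = 0)
J = -2 (J = 75*0 - 1*(-1)*(-2) = 0 + 1*(-2) = 0 - 2 = -2)
(J - 5689/9428) - 44117 = (-2 - 5689/9428) - 44117 = -24545/9428 - 44117 = -415959621/9428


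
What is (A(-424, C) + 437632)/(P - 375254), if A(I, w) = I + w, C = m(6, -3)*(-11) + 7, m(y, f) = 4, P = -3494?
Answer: -437171/378748 ≈ -1.1543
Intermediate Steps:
C = -37 (C = 4*(-11) + 7 = -44 + 7 = -37)
(A(-424, C) + 437632)/(P - 375254) = ((-424 - 37) + 437632)/(-3494 - 375254) = (-461 + 437632)/(-378748) = 437171*(-1/378748) = -437171/378748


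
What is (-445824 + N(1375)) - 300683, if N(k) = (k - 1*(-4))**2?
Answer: 1155134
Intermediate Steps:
N(k) = (4 + k)**2 (N(k) = (k + 4)**2 = (4 + k)**2)
(-445824 + N(1375)) - 300683 = (-445824 + (4 + 1375)**2) - 300683 = (-445824 + 1379**2) - 300683 = (-445824 + 1901641) - 300683 = 1455817 - 300683 = 1155134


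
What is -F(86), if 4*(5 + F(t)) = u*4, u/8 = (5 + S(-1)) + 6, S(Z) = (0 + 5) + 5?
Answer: -163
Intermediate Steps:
S(Z) = 10 (S(Z) = 5 + 5 = 10)
u = 168 (u = 8*((5 + 10) + 6) = 8*(15 + 6) = 8*21 = 168)
F(t) = 163 (F(t) = -5 + (168*4)/4 = -5 + (¼)*672 = -5 + 168 = 163)
-F(86) = -1*163 = -163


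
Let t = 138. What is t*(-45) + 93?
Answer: -6117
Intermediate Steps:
t*(-45) + 93 = 138*(-45) + 93 = -6210 + 93 = -6117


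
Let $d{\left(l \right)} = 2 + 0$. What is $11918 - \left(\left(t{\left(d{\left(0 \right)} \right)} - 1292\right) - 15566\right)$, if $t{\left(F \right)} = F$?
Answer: $28774$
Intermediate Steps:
$d{\left(l \right)} = 2$
$11918 - \left(\left(t{\left(d{\left(0 \right)} \right)} - 1292\right) - 15566\right) = 11918 - \left(\left(2 - 1292\right) - 15566\right) = 11918 - \left(-1290 - 15566\right) = 11918 - -16856 = 11918 + 16856 = 28774$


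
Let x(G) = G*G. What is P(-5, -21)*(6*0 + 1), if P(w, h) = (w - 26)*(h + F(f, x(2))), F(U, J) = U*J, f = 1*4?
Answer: 155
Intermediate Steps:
x(G) = G²
f = 4
F(U, J) = J*U
P(w, h) = (-26 + w)*(16 + h) (P(w, h) = (w - 26)*(h + 2²*4) = (-26 + w)*(h + 4*4) = (-26 + w)*(h + 16) = (-26 + w)*(16 + h))
P(-5, -21)*(6*0 + 1) = (-416 - 26*(-21) + 16*(-5) - 21*(-5))*(6*0 + 1) = (-416 + 546 - 80 + 105)*(0 + 1) = 155*1 = 155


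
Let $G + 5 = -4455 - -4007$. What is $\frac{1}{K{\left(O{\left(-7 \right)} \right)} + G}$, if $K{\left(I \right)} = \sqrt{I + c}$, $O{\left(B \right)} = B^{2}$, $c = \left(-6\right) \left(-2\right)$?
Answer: $- \frac{453}{205148} - \frac{\sqrt{61}}{205148} \approx -0.0022462$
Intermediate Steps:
$G = -453$ ($G = -5 - 448 = -453$)
$c = 12$
$K{\left(I \right)} = \sqrt{12 + I}$ ($K{\left(I \right)} = \sqrt{I + 12} = \sqrt{12 + I}$)
$\frac{1}{K{\left(O{\left(-7 \right)} \right)} + G} = \frac{1}{\sqrt{12 + \left(-7\right)^{2}} - 453} = \frac{1}{\sqrt{12 + 49} - 453} = \frac{1}{\sqrt{61} - 453} = \frac{1}{-453 + \sqrt{61}}$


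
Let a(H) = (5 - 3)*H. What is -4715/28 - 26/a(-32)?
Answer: -37629/224 ≈ -167.99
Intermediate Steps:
a(H) = 2*H
-4715/28 - 26/a(-32) = -4715/28 - 26/(2*(-32)) = -4715*1/28 - 26/(-64) = -4715/28 - 26*(-1/64) = -4715/28 + 13/32 = -37629/224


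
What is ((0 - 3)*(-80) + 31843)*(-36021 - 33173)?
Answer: -2219951102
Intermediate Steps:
((0 - 3)*(-80) + 31843)*(-36021 - 33173) = (-3*(-80) + 31843)*(-69194) = (240 + 31843)*(-69194) = 32083*(-69194) = -2219951102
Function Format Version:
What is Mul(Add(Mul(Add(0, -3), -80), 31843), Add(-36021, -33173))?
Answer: -2219951102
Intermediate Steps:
Mul(Add(Mul(Add(0, -3), -80), 31843), Add(-36021, -33173)) = Mul(Add(Mul(-3, -80), 31843), -69194) = Mul(Add(240, 31843), -69194) = Mul(32083, -69194) = -2219951102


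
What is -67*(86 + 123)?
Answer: -14003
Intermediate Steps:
-67*(86 + 123) = -67*209 = -14003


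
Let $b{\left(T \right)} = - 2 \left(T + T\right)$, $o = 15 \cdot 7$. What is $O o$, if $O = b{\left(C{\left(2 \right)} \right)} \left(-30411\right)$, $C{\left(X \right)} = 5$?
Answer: $63863100$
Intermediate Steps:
$o = 105$
$b{\left(T \right)} = - 4 T$ ($b{\left(T \right)} = - 2 \cdot 2 T = - 4 T$)
$O = 608220$ ($O = \left(-4\right) 5 \left(-30411\right) = \left(-20\right) \left(-30411\right) = 608220$)
$O o = 608220 \cdot 105 = 63863100$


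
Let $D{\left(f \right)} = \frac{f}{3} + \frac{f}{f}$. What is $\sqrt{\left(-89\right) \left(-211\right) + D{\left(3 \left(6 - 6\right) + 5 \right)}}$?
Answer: $\frac{\sqrt{169035}}{3} \approx 137.05$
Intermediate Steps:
$D{\left(f \right)} = 1 + \frac{f}{3}$ ($D{\left(f \right)} = f \frac{1}{3} + 1 = \frac{f}{3} + 1 = 1 + \frac{f}{3}$)
$\sqrt{\left(-89\right) \left(-211\right) + D{\left(3 \left(6 - 6\right) + 5 \right)}} = \sqrt{\left(-89\right) \left(-211\right) + \left(1 + \frac{3 \left(6 - 6\right) + 5}{3}\right)} = \sqrt{18779 + \left(1 + \frac{3 \left(6 - 6\right) + 5}{3}\right)} = \sqrt{18779 + \left(1 + \frac{3 \cdot 0 + 5}{3}\right)} = \sqrt{18779 + \left(1 + \frac{0 + 5}{3}\right)} = \sqrt{18779 + \left(1 + \frac{1}{3} \cdot 5\right)} = \sqrt{18779 + \left(1 + \frac{5}{3}\right)} = \sqrt{18779 + \frac{8}{3}} = \sqrt{\frac{56345}{3}} = \frac{\sqrt{169035}}{3}$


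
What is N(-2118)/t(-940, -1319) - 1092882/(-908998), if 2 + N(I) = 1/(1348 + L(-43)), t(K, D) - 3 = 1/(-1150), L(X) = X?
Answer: 219168962419/409135000311 ≈ 0.53569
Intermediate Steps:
t(K, D) = 3449/1150 (t(K, D) = 3 + 1/(-1150) = 3 - 1/1150 = 3449/1150)
N(I) = -2609/1305 (N(I) = -2 + 1/(1348 - 43) = -2 + 1/1305 = -2609/1305)
N(-2118)/t(-940, -1319) - 1092882/(-908998) = -2609/(1305*3449/1150) - 1092882/(-908998) = -2609/1305*1150/3449 - 1092882*(-1/908998) = -600070/900189 + 546441/454499 = 219168962419/409135000311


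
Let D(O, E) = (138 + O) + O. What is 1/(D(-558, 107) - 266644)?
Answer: -1/267622 ≈ -3.7366e-6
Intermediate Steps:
D(O, E) = 138 + 2*O
1/(D(-558, 107) - 266644) = 1/((138 + 2*(-558)) - 266644) = 1/((138 - 1116) - 266644) = 1/(-978 - 266644) = 1/(-267622) = -1/267622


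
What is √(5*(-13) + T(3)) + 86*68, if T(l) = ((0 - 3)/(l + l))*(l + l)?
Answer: 5848 + 2*I*√17 ≈ 5848.0 + 8.2462*I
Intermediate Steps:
T(l) = -3 (T(l) = (-3*1/(2*l))*(2*l) = (-3/(2*l))*(2*l) = -3)
√(5*(-13) + T(3)) + 86*68 = √(5*(-13) - 3) + 86*68 = √(-65 - 3) + 5848 = √(-68) + 5848 = 2*I*√17 + 5848 = 5848 + 2*I*√17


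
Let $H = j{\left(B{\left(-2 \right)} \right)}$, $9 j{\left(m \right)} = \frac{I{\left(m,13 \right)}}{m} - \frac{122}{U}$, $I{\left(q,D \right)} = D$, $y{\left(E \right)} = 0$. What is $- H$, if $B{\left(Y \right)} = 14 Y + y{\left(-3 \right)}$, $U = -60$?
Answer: $- \frac{659}{3780} \approx -0.17434$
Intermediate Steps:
$B{\left(Y \right)} = 14 Y$ ($B{\left(Y \right)} = 14 Y + 0 = 14 Y$)
$j{\left(m \right)} = \frac{61}{270} + \frac{13}{9 m}$ ($j{\left(m \right)} = \frac{\frac{13}{m} - \frac{122}{-60}}{9} = \frac{\frac{13}{m} - - \frac{61}{30}}{9} = \frac{\frac{13}{m} + \frac{61}{30}}{9} = \frac{\frac{61}{30} + \frac{13}{m}}{9} = \frac{61}{270} + \frac{13}{9 m}$)
$H = \frac{659}{3780}$ ($H = \frac{390 + 61 \cdot 14 \left(-2\right)}{270 \cdot 14 \left(-2\right)} = \frac{390 + 61 \left(-28\right)}{270 \left(-28\right)} = \frac{1}{270} \left(- \frac{1}{28}\right) \left(390 - 1708\right) = \frac{1}{270} \left(- \frac{1}{28}\right) \left(-1318\right) = \frac{659}{3780} \approx 0.17434$)
$- H = \left(-1\right) \frac{659}{3780} = - \frac{659}{3780}$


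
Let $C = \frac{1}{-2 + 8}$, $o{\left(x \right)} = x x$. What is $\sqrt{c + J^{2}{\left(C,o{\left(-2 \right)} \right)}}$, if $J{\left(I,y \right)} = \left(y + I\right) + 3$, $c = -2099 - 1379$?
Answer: $\frac{i \sqrt{123359}}{6} \approx 58.537 i$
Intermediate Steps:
$o{\left(x \right)} = x^{2}$
$c = -3478$
$C = \frac{1}{6} \approx 0.16667$
$J{\left(I,y \right)} = 3 + I + y$ ($J{\left(I,y \right)} = \left(I + y\right) + 3 = 3 + I + y$)
$\sqrt{c + J^{2}{\left(C,o{\left(-2 \right)} \right)}} = \sqrt{-3478 + \left(3 + \frac{1}{6} + \left(-2\right)^{2}\right)^{2}} = \sqrt{-3478 + \left(3 + \frac{1}{6} + 4\right)^{2}} = \sqrt{-3478 + \left(\frac{43}{6}\right)^{2}} = \sqrt{-3478 + \frac{1849}{36}} = \sqrt{- \frac{123359}{36}} = \frac{i \sqrt{123359}}{6}$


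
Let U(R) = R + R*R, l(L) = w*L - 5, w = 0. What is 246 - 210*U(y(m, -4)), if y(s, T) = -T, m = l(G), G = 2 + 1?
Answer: -3954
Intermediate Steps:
G = 3
l(L) = -5 (l(L) = 0*L - 5 = 0 - 5 = -5)
m = -5
U(R) = R + R**2
246 - 210*U(y(m, -4)) = 246 - 210*(-1*(-4))*(1 - 1*(-4)) = 246 - 840*(1 + 4) = 246 - 840*5 = 246 - 210*20 = 246 - 4200 = -3954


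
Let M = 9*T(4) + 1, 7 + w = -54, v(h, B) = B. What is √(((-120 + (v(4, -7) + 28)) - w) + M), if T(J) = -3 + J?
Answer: 2*I*√7 ≈ 5.2915*I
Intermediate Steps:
w = -61 (w = -7 - 54 = -61)
M = 10 (M = 9*(-3 + 4) + 1 = 9*1 + 1 = 9 + 1 = 10)
√(((-120 + (v(4, -7) + 28)) - w) + M) = √(((-120 + (-7 + 28)) - 1*(-61)) + 10) = √(((-120 + 21) + 61) + 10) = √((-99 + 61) + 10) = √(-38 + 10) = √(-28) = 2*I*√7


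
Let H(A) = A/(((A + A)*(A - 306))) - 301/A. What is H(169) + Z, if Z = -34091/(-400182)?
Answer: -7873405795/4632706923 ≈ -1.6995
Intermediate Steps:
Z = 34091/400182 (Z = -34091*(-1/400182) = 34091/400182 ≈ 0.085189)
H(A) = 1/(2*(-306 + A)) - 301/A (H(A) = A/(((2*A)*(-306 + A))) - 301/A = A/((2*A*(-306 + A))) - 301/A = A*(1/(2*A*(-306 + A))) - 301/A = 1/(2*(-306 + A)) - 301/A)
H(169) + Z = (½)*(184212 - 601*169)/(169*(-306 + 169)) + 34091/400182 = (½)*(1/169)*(184212 - 101569)/(-137) + 34091/400182 = (½)*(1/169)*(-1/137)*82643 + 34091/400182 = -82643/46306 + 34091/400182 = -7873405795/4632706923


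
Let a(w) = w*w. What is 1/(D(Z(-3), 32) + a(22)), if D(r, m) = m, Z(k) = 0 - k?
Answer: 1/516 ≈ 0.0019380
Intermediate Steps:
Z(k) = -k
a(w) = w²
1/(D(Z(-3), 32) + a(22)) = 1/(32 + 22²) = 1/(32 + 484) = 1/516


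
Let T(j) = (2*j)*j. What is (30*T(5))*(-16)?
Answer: -24000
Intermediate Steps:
T(j) = 2*j²
(30*T(5))*(-16) = (30*(2*5²))*(-16) = (30*(2*25))*(-16) = (30*50)*(-16) = 1500*(-16) = -24000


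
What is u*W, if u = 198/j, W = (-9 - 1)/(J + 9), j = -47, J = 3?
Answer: 165/47 ≈ 3.5106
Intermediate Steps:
W = -⅚ (W = (-9 - 1)/(3 + 9) = -10/12 = -10*1/12 = -⅚ ≈ -0.83333)
u = -198/47 (u = 198/(-47) = 198*(-1/47) = -198/47 ≈ -4.2128)
u*W = -198/47*(-⅚) = 165/47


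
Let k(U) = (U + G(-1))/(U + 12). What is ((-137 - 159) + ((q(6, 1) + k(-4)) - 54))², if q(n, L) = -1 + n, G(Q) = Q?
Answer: 7645225/64 ≈ 1.1946e+5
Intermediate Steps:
k(U) = (-1 + U)/(12 + U) (k(U) = (U - 1)/(U + 12) = (-1 + U)/(12 + U))
((-137 - 159) + ((q(6, 1) + k(-4)) - 54))² = ((-137 - 159) + (((-1 + 6) + (-1 - 4)/(12 - 4)) - 54))² = (-296 + ((5 - 5/8) - 54))² = (-296 + (35/8 - 54))² = (-296 - 397/8)² = (-2765/8)² = 7645225/64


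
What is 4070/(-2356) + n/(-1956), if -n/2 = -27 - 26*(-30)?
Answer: -91933/96007 ≈ -0.95757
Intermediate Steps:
n = -1506 (n = -2*(-27 - 26*(-30)) = -2*(-27 + 780) = -2*753 = -1506)
4070/(-2356) + n/(-1956) = 4070/(-2356) - 1506/(-1956) = 4070*(-1/2356) - 1506*(-1/1956) = -2035/1178 + 251/326 = -91933/96007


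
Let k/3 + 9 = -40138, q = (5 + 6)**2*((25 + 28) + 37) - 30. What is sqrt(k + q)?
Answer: I*sqrt(109581) ≈ 331.03*I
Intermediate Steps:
q = 10860 (q = 11**2*(53 + 37) - 30 = 121*90 - 30 = 10890 - 30 = 10860)
k = -120441 (k = -27 + 3*(-40138) = -27 - 120414 = -120441)
sqrt(k + q) = sqrt(-120441 + 10860) = sqrt(-109581) = I*sqrt(109581)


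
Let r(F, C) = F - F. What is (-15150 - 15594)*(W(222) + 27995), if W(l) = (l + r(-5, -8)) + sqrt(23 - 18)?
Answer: -867503448 - 30744*sqrt(5) ≈ -8.6757e+8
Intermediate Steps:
r(F, C) = 0
W(l) = l + sqrt(5) (W(l) = (l + 0) + sqrt(23 - 18) = l + sqrt(5))
(-15150 - 15594)*(W(222) + 27995) = (-15150 - 15594)*((222 + sqrt(5)) + 27995) = -30744*(28217 + sqrt(5)) = -867503448 - 30744*sqrt(5)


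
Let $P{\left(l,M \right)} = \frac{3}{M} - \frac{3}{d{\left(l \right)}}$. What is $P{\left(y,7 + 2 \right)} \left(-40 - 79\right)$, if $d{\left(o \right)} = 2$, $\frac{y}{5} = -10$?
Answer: $\frac{833}{6} \approx 138.83$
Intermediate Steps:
$y = -50$ ($y = 5 \left(-10\right) = -50$)
$P{\left(l,M \right)} = - \frac{3}{2} + \frac{3}{M}$ ($P{\left(l,M \right)} = \frac{3}{M} - \frac{3}{2} = - \frac{3}{2} + \frac{3}{M}$)
$P{\left(y,7 + 2 \right)} \left(-40 - 79\right) = \left(- \frac{3}{2} + \frac{3}{7 + 2}\right) \left(-40 - 79\right) = \left(- \frac{3}{2} + \frac{3}{9}\right) \left(-119\right) = \left(- \frac{3}{2} + 3 \cdot \frac{1}{9}\right) \left(-119\right) = \left(- \frac{3}{2} + \frac{1}{3}\right) \left(-119\right) = \left(- \frac{7}{6}\right) \left(-119\right) = \frac{833}{6}$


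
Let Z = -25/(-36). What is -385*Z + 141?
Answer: -4549/36 ≈ -126.36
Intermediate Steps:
Z = 25/36 (Z = -25*(-1/36) = 25/36 ≈ 0.69444)
-385*Z + 141 = -385*25/36 + 141 = -9625/36 + 141 = -4549/36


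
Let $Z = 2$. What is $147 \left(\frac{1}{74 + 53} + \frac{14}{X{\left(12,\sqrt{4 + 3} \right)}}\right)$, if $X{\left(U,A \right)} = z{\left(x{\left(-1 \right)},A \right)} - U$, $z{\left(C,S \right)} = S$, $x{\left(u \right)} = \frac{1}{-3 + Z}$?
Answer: $- \frac{3116253}{17399} - \frac{2058 \sqrt{7}}{137} \approx -218.85$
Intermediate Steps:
$x{\left(u \right)} = -1$ ($x{\left(u \right)} = \frac{1}{-3 + 2} = \frac{1}{-1} = -1$)
$X{\left(U,A \right)} = A - U$
$147 \left(\frac{1}{74 + 53} + \frac{14}{X{\left(12,\sqrt{4 + 3} \right)}}\right) = 147 \left(\frac{1}{74 + 53} + \frac{14}{\sqrt{4 + 3} - 12}\right) = 147 \left(\frac{1}{127} + \frac{14}{\sqrt{7} - 12}\right) = 147 \left(\frac{1}{127} + \frac{14}{-12 + \sqrt{7}}\right) = \frac{147}{127} + \frac{2058}{-12 + \sqrt{7}}$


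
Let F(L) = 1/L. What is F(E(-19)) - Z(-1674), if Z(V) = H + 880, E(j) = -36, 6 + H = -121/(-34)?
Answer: -537083/612 ≈ -877.59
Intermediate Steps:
H = -83/34 (H = -6 - 121/(-34) = -6 - 121*(-1/34) = -6 + 121/34 = -83/34 ≈ -2.4412)
Z(V) = 29837/34 (Z(V) = -83/34 + 880 = 29837/34)
F(E(-19)) - Z(-1674) = 1/(-36) - 1*29837/34 = -1/36 - 29837/34 = -537083/612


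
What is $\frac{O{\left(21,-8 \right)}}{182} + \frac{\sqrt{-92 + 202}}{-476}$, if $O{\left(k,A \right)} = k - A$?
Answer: $\frac{29}{182} - \frac{\sqrt{110}}{476} \approx 0.13731$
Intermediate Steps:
$\frac{O{\left(21,-8 \right)}}{182} + \frac{\sqrt{-92 + 202}}{-476} = \frac{21 - -8}{182} + \frac{\sqrt{-92 + 202}}{-476} = \left(21 + 8\right) \frac{1}{182} + \sqrt{110} \left(- \frac{1}{476}\right) = 29 \cdot \frac{1}{182} - \frac{\sqrt{110}}{476} = \frac{29}{182} - \frac{\sqrt{110}}{476}$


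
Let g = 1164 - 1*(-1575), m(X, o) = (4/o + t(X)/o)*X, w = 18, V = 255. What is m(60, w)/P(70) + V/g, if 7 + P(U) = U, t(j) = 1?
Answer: 61715/172557 ≈ 0.35765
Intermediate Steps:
m(X, o) = 5*X/o (m(X, o) = (4/o + 1/o)*X = (5/o)*X = 5*X/o)
P(U) = -7 + U
g = 2739 (g = 1164 + 1575 = 2739)
m(60, w)/P(70) + V/g = (5*60/18)/(-7 + 70) + 255/2739 = (5*60*(1/18))/63 + 255*(1/2739) = (50/3)*(1/63) + 85/913 = 50/189 + 85/913 = 61715/172557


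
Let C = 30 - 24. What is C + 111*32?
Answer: 3558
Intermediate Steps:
C = 6
C + 111*32 = 6 + 111*32 = 6 + 3552 = 3558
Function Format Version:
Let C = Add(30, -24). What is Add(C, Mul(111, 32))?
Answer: 3558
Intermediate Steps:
C = 6
Add(C, Mul(111, 32)) = Add(6, Mul(111, 32)) = Add(6, 3552) = 3558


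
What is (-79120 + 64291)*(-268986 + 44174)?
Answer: 3333737148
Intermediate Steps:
(-79120 + 64291)*(-268986 + 44174) = -14829*(-224812) = 3333737148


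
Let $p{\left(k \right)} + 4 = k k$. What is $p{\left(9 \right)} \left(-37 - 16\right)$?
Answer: $-4081$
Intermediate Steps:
$p{\left(k \right)} = -4 + k^{2}$ ($p{\left(k \right)} = -4 + k k = -4 + k^{2}$)
$p{\left(9 \right)} \left(-37 - 16\right) = \left(-4 + 9^{2}\right) \left(-37 - 16\right) = \left(-4 + 81\right) \left(-53\right) = 77 \left(-53\right) = -4081$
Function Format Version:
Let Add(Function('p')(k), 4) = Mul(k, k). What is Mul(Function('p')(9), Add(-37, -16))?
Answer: -4081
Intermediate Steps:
Function('p')(k) = Add(-4, Pow(k, 2)) (Function('p')(k) = Add(-4, Mul(k, k)) = Add(-4, Pow(k, 2)))
Mul(Function('p')(9), Add(-37, -16)) = Mul(Add(-4, Pow(9, 2)), Add(-37, -16)) = Mul(Add(-4, 81), -53) = Mul(77, -53) = -4081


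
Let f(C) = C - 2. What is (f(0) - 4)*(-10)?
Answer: 60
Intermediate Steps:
f(C) = -2 + C
(f(0) - 4)*(-10) = ((-2 + 0) - 4)*(-10) = (-2 - 4)*(-10) = -6*(-10) = 60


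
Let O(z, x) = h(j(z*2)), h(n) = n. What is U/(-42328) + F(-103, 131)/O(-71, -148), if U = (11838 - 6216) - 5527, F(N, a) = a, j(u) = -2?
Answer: -2772579/42328 ≈ -65.502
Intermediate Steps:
O(z, x) = -2
U = 95 (U = 5622 - 5527 = 95)
U/(-42328) + F(-103, 131)/O(-71, -148) = 95/(-42328) + 131/(-2) = 95*(-1/42328) + 131*(-1/2) = -95/42328 - 131/2 = -2772579/42328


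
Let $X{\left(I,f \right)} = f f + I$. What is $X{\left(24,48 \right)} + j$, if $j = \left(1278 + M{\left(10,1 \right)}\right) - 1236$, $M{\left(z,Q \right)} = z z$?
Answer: $2470$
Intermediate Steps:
$M{\left(z,Q \right)} = z^{2}$
$j = 142$ ($j = \left(1278 + 10^{2}\right) - 1236 = \left(1278 + 100\right) - 1236 = 1378 - 1236 = 142$)
$X{\left(I,f \right)} = I + f^{2}$ ($X{\left(I,f \right)} = f^{2} + I = I + f^{2}$)
$X{\left(24,48 \right)} + j = \left(24 + 48^{2}\right) + 142 = \left(24 + 2304\right) + 142 = 2328 + 142 = 2470$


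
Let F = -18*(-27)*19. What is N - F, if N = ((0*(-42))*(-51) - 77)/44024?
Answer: -406517693/44024 ≈ -9234.0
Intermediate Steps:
F = 9234 (F = 486*19 = 9234)
N = -77/44024 (N = (0*(-51) - 77)*(1/44024) = (0 - 77)*(1/44024) = -77*1/44024 = -77/44024 ≈ -0.0017490)
N - F = -77/44024 - 1*9234 = -77/44024 - 9234 = -406517693/44024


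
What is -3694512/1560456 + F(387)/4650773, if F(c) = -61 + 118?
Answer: -715926987991/302388609687 ≈ -2.3676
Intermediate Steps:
F(c) = 57
-3694512/1560456 + F(387)/4650773 = -3694512/1560456 + 57/4650773 = -3694512*1/1560456 + 57*(1/4650773) = -153938/65019 + 57/4650773 = -715926987991/302388609687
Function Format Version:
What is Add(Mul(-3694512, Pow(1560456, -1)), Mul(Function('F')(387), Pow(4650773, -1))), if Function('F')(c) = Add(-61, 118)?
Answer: Rational(-715926987991, 302388609687) ≈ -2.3676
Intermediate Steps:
Function('F')(c) = 57
Add(Mul(-3694512, Pow(1560456, -1)), Mul(Function('F')(387), Pow(4650773, -1))) = Add(Mul(-3694512, Pow(1560456, -1)), Mul(57, Pow(4650773, -1))) = Add(Mul(-3694512, Rational(1, 1560456)), Mul(57, Rational(1, 4650773))) = Add(Rational(-153938, 65019), Rational(57, 4650773)) = Rational(-715926987991, 302388609687)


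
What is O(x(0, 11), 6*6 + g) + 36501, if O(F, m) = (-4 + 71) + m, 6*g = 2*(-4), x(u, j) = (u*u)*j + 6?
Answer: 109808/3 ≈ 36603.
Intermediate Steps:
x(u, j) = 6 + j*u² (x(u, j) = u²*j + 6 = j*u² + 6 = 6 + j*u²)
g = -4/3 (g = (2*(-4))/6 = (⅙)*(-8) = -4/3 ≈ -1.3333)
O(F, m) = 67 + m
O(x(0, 11), 6*6 + g) + 36501 = (67 + (6*6 - 4/3)) + 36501 = (67 + (36 - 4/3)) + 36501 = (67 + 104/3) + 36501 = 305/3 + 36501 = 109808/3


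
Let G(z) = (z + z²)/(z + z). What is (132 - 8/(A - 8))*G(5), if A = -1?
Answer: 1196/3 ≈ 398.67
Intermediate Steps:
G(z) = (z + z²)/(2*z) (G(z) = (z + z²)/((2*z)) = (z + z²)*(1/(2*z)) = (z + z²)/(2*z))
(132 - 8/(A - 8))*G(5) = (132 - 8/(-1 - 8))*(½ + (½)*5) = (132 - 8/(-9))*(½ + 5/2) = (132 - 8*(-⅑))*3 = (132 + 8/9)*3 = (1196/9)*3 = 1196/3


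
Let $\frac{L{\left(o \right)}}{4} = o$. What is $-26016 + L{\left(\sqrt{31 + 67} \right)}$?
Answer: $-26016 + 28 \sqrt{2} \approx -25976.0$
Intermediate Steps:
$L{\left(o \right)} = 4 o$
$-26016 + L{\left(\sqrt{31 + 67} \right)} = -26016 + 4 \sqrt{31 + 67} = -26016 + 4 \sqrt{98} = -26016 + 4 \cdot 7 \sqrt{2} = -26016 + 28 \sqrt{2}$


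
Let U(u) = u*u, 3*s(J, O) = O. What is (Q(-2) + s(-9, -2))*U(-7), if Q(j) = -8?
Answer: -1274/3 ≈ -424.67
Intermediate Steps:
s(J, O) = O/3
U(u) = u²
(Q(-2) + s(-9, -2))*U(-7) = (-8 + (⅓)*(-2))*(-7)² = (-8 - ⅔)*49 = -26/3*49 = -1274/3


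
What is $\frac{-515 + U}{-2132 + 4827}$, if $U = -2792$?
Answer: $- \frac{3307}{2695} \approx -1.2271$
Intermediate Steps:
$\frac{-515 + U}{-2132 + 4827} = \frac{-515 - 2792}{-2132 + 4827} = - \frac{3307}{2695}$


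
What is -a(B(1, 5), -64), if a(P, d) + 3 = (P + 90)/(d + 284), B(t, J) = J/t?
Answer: 113/44 ≈ 2.5682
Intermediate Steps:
a(P, d) = -3 + (90 + P)/(284 + d) (a(P, d) = -3 + (P + 90)/(d + 284) = -3 + (90 + P)/(284 + d))
-a(B(1, 5), -64) = -(-762 + 5/1 - 3*(-64))/(284 - 64) = -(-762 + 5*1 + 192)/220 = -(-762 + 5 + 192)/220 = -(-565)/220 = -1*(-113/44) = 113/44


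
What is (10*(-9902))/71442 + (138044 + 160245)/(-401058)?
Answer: -161436841/75799962 ≈ -2.1298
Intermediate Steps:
(10*(-9902))/71442 + (138044 + 160245)/(-401058) = -99020*1/71442 + 298289*(-1/401058) = -49510/35721 - 298289/401058 = -161436841/75799962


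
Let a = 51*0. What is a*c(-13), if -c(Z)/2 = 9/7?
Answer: 0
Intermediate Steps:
c(Z) = -18/7
a = 0
a*c(-13) = 0*(-18/7) = 0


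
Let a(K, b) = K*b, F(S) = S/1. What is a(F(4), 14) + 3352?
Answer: 3408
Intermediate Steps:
F(S) = S (F(S) = S*1 = S)
a(F(4), 14) + 3352 = 4*14 + 3352 = 56 + 3352 = 3408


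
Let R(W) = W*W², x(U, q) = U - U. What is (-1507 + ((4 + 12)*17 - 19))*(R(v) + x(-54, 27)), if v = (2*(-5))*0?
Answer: 0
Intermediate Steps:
v = 0 (v = -10*0 = 0)
x(U, q) = 0
R(W) = W³
(-1507 + ((4 + 12)*17 - 19))*(R(v) + x(-54, 27)) = (-1507 + ((4 + 12)*17 - 19))*(0³ + 0) = (-1507 + (16*17 - 19))*(0 + 0) = (-1507 + (272 - 19))*0 = (-1507 + 253)*0 = -1254*0 = 0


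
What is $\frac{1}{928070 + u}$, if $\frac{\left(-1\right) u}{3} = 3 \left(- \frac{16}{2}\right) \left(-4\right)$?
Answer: $\frac{1}{927782} \approx 1.0778 \cdot 10^{-6}$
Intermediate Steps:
$u = -288$ ($u = - 3 \cdot 3 \left(- \frac{16}{2}\right) \left(-4\right) = - 3 \cdot 3 \left(\left(-16\right) \frac{1}{2}\right) \left(-4\right) = - 3 \cdot 3 \left(-8\right) \left(-4\right) = - 3 \left(\left(-24\right) \left(-4\right)\right) = \left(-3\right) 96 = -288$)
$\frac{1}{928070 + u} = \frac{1}{928070 - 288} = \frac{1}{927782}$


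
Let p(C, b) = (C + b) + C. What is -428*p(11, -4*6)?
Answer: 856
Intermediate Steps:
p(C, b) = b + 2*C
-428*p(11, -4*6) = -428*(-4*6 + 2*11) = -428*(-24 + 22) = -428*(-2) = 856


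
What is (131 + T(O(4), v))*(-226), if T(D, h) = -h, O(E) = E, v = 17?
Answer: -25764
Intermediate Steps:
(131 + T(O(4), v))*(-226) = (131 - 1*17)*(-226) = (131 - 17)*(-226) = 114*(-226) = -25764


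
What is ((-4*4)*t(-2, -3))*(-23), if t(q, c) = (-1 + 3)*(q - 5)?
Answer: -5152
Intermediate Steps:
t(q, c) = -10 + 2*q (t(q, c) = 2*(-5 + q) = -10 + 2*q)
((-4*4)*t(-2, -3))*(-23) = ((-4*4)*(-10 + 2*(-2)))*(-23) = -16*(-10 - 4)*(-23) = -16*(-14)*(-23) = 224*(-23) = -5152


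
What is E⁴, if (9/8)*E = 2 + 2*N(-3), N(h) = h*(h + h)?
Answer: 8540717056/6561 ≈ 1.3017e+6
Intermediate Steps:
N(h) = 2*h² (N(h) = h*(2*h) = 2*h²)
E = 304/9 (E = 8*(2 + 2*(2*(-3)²))/9 = 8*(2 + 2*(2*9))/9 = 8*(2 + 2*18)/9 = 8*(2 + 36)/9 = (8/9)*38 = 304/9 ≈ 33.778)
E⁴ = (304/9)⁴ = 8540717056/6561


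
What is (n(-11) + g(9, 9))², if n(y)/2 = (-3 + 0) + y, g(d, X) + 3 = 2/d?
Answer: 76729/81 ≈ 947.27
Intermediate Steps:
g(d, X) = -3 + 2/d
n(y) = -6 + 2*y (n(y) = 2*((-3 + 0) + y) = 2*(-3 + y) = -6 + 2*y)
(n(-11) + g(9, 9))² = ((-6 + 2*(-11)) + (-3 + 2/9))² = ((-6 - 22) + (-3 + 2*(⅑)))² = (-28 + (-3 + 2/9))² = (-28 - 25/9)² = (-277/9)² = 76729/81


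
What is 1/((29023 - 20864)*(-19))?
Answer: -1/155021 ≈ -6.4507e-6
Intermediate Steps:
1/((29023 - 20864)*(-19)) = -1/19/8159 = (1/8159)*(-1/19) = -1/155021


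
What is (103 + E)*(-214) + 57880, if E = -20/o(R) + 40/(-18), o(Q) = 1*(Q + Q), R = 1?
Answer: 346082/9 ≈ 38454.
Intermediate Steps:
o(Q) = 2*Q (o(Q) = 1*(2*Q) = 2*Q)
E = -110/9 (E = -20/(2*1) + 40/(-18) = -20/2 + 40*(-1/18) = -20*½ - 20/9 = -10 - 20/9 = -110/9 ≈ -12.222)
(103 + E)*(-214) + 57880 = (103 - 110/9)*(-214) + 57880 = (817/9)*(-214) + 57880 = -174838/9 + 57880 = 346082/9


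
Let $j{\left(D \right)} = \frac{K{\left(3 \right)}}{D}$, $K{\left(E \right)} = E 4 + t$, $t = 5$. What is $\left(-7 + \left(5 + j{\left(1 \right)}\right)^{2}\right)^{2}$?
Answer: $227529$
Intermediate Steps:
$K{\left(E \right)} = 5 + 4 E$ ($K{\left(E \right)} = E 4 + 5 = 4 E + 5 = 5 + 4 E$)
$j{\left(D \right)} = \frac{17}{D}$ ($j{\left(D \right)} = \frac{5 + 4 \cdot 3}{D} = \frac{5 + 12}{D} = \frac{17}{D}$)
$\left(-7 + \left(5 + j{\left(1 \right)}\right)^{2}\right)^{2} = \left(-7 + \left(5 + \frac{17}{1}\right)^{2}\right)^{2} = \left(-7 + \left(5 + 17 \cdot 1\right)^{2}\right)^{2} = \left(-7 + \left(5 + 17\right)^{2}\right)^{2} = \left(-7 + 22^{2}\right)^{2} = \left(-7 + 484\right)^{2} = 477^{2} = 227529$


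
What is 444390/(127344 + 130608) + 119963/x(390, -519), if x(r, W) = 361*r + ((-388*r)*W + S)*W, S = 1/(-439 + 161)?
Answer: 839240877740957077/487149199439923632 ≈ 1.7228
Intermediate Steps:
S = -1/278 (S = 1/(-278) = -1/278 ≈ -0.0035971)
x(r, W) = 361*r + W*(-1/278 - 388*W*r) (x(r, W) = 361*r + ((-388*r)*W - 1/278)*W = 361*r + (-388*W*r - 1/278)*W = 361*r + (-1/278 - 388*W*r)*W = 361*r + W*(-1/278 - 388*W*r))
444390/(127344 + 130608) + 119963/x(390, -519) = 444390/(127344 + 130608) + 119963/(361*390 - 1/278*(-519) - 388*390*(-519)²) = 444390/257952 + 119963/(140790 + 519/278 - 388*390*269361) = 444390*(1/257952) + 119963/(140790 + 519/278 - 40759706520) = 74065/42992 + 119963/(-11331159272421/278) = 74065/42992 + 119963*(-278/11331159272421) = 74065/42992 - 33349714/11331159272421 = 839240877740957077/487149199439923632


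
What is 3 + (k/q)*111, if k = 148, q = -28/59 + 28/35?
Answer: 403879/8 ≈ 50485.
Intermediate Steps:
q = 96/295 (q = -28*1/59 + 28*(1/35) = -28/59 + ⅘ = 96/295 ≈ 0.32542)
3 + (k/q)*111 = 3 + (148/(96/295))*111 = 3 + (148*(295/96))*111 = 3 + (10915/24)*111 = 3 + 403855/8 = 403879/8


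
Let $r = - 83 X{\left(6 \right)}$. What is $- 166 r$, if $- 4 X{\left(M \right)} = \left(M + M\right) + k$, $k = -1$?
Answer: $- \frac{75779}{2} \approx -37890.0$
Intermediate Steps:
$X{\left(M \right)} = \frac{1}{4} - \frac{M}{2}$ ($X{\left(M \right)} = - \frac{\left(M + M\right) - 1}{4} = - \frac{2 M - 1}{4} = - \frac{-1 + 2 M}{4} = \frac{1}{4} - \frac{M}{2}$)
$r = \frac{913}{4}$ ($r = - 83 \left(\frac{1}{4} - 3\right) = \left(-83\right) \left(- \frac{11}{4}\right) = \frac{913}{4} \approx 228.25$)
$- 166 r = \left(-166\right) \frac{913}{4} = - \frac{75779}{2}$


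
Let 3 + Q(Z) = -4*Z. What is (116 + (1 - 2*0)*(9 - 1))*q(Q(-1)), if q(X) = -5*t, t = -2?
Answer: 1240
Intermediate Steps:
Q(Z) = -3 - 4*Z
q(X) = 10 (q(X) = -5*(-2) = 10)
(116 + (1 - 2*0)*(9 - 1))*q(Q(-1)) = (116 + (1 - 2*0)*(9 - 1))*10 = (116 + (1 + 0)*8)*10 = (116 + 1*8)*10 = (116 + 8)*10 = 124*10 = 1240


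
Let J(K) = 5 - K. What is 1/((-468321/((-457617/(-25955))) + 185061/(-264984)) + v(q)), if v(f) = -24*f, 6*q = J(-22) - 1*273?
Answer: -13473464792/344635128954645 ≈ -3.9095e-5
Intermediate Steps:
q = -41 (q = ((5 - 1*(-22)) - 1*273)/6 = ((5 + 22) - 273)/6 = (27 - 273)/6 = (⅙)*(-246) = -41)
1/((-468321/((-457617/(-25955))) + 185061/(-264984)) + v(q)) = 1/((-468321/((-457617/(-25955))) + 185061/(-264984)) - 24*(-41)) = 1/((-468321/((-457617*(-1/25955))) + 185061*(-1/264984)) + 984) = 1/((-468321/457617/25955 - 61687/88328) + 984) = 1/((-468321*25955/457617 - 61687/88328) + 984) = 1/((-4051757185/152539 - 61687/88328) + 984) = 1/(-357893018309973/13473464792 + 984) = 1/(-344635128954645/13473464792) = -13473464792/344635128954645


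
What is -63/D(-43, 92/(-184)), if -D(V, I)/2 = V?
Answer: -63/86 ≈ -0.73256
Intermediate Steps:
D(V, I) = -2*V
-63/D(-43, 92/(-184)) = -63/((-2*(-43))) = -63/86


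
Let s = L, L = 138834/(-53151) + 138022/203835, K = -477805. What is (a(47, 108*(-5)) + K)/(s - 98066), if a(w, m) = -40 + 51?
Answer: 862739413601415/177078558300113 ≈ 4.8721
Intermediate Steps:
a(w, m) = 11
L = -6987740356/3611344695 (L = 138834*(-1/53151) + 138022*(1/203835) = -46278/17717 + 138022/203835 = -6987740356/3611344695 ≈ -1.9349)
s = -6987740356/3611344695 ≈ -1.9349
(a(47, 108*(-5)) + K)/(s - 98066) = (11 - 477805)/(-6987740356/3611344695 - 98066) = -477794/(-354157116600226/3611344695) = -477794*(-3611344695/354157116600226) = 862739413601415/177078558300113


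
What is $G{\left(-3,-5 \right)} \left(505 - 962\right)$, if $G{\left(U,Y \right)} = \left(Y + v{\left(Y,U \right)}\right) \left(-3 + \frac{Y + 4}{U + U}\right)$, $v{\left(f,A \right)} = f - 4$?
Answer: $- \frac{54383}{3} \approx -18128.0$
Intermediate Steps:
$v{\left(f,A \right)} = -4 + f$
$G{\left(U,Y \right)} = \left(-4 + 2 Y\right) \left(-3 + \frac{4 + Y}{2 U}\right)$ ($G{\left(U,Y \right)} = \left(Y + \left(-4 + Y\right)\right) \left(-3 + \frac{Y + 4}{U + U}\right) = \left(-4 + 2 Y\right) \left(-3 + \frac{4 + Y}{2 U}\right)$)
$G{\left(-3,-5 \right)} \left(505 - 962\right) = \frac{-8 + \left(-5\right)^{2} + 2 \left(-5\right) + 12 \left(-3\right) - \left(-18\right) \left(-5\right)}{-3} \left(505 - 962\right) = - \frac{-8 + 25 - 10 - 36 - 90}{3} \left(505 - 962\right) = \left(- \frac{1}{3}\right) \left(-119\right) \left(-457\right) = \frac{119}{3} \left(-457\right) = - \frac{54383}{3}$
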